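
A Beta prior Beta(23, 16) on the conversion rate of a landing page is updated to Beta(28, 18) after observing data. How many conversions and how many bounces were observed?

5 conversions and 2 bounces

Under Beta–binomial conjugacy the posterior parameters are (a+s, b+f).
So s = 28 − 23 = 5 and f = 18 − 16 = 2.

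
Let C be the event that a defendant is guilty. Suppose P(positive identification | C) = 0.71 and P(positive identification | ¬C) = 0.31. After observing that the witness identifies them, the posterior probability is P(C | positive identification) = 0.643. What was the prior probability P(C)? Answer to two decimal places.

Bayes' rule in odds form gives O(C|E) = O(C)·[P(E|C)/P(E|¬C)], hence O(C) = O(C|E)/LR.
Posterior odds = 0.643/(1−0.643) = 1.8011. LR = 0.71/0.31 = 2.2903.
Prior odds = 1.8011/2.2903 = 0.7864, so P(C) = 0.7864/(1+0.7864) ≈ 0.44.

P(C) = 0.44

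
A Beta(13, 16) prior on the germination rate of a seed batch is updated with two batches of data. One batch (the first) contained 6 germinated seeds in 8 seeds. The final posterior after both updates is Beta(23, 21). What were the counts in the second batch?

Sequential conjugate updates are equivalent to a single update on the pooled data, so total successes = posterior α − prior α and total failures = posterior β − prior β.
Total across both batches: 23−13=10 germinated seeds, 21−16=5 non-germinating seeds.
Subtract the first batch: 10−6=4 germinated seeds and 5−2=3 non-germinating seeds.

4 germinated seeds and 3 non-germinating seeds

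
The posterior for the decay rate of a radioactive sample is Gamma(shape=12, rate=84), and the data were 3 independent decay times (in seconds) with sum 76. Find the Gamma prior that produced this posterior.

For an exponential likelihood with a Gamma(α, β) prior on the rate, n observations with total T give posterior Gamma(α+n, β+T).
So α = 12 − 3 = 9 and β = 84 − 76 = 8.

Gamma(shape=9, rate=8)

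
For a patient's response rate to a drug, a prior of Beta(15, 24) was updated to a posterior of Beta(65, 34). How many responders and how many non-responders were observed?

50 responders and 10 non-responders

Under Beta–binomial conjugacy the posterior parameters are (α+s, β+f).
So s = 65 − 15 = 50 and f = 34 − 24 = 10.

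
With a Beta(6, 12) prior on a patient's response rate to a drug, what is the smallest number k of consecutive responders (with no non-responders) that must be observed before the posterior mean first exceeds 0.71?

After k responders and 0 non-responders the posterior is Beta(6+k, 12), with mean (6+k)/(6+12+k).
Set (6+k)/(18+k) > 0.71 and solve: k > (0.71·18 − 6)/(1 − 0.71) = 23.379.
The smallest integer exceeding 23.379 is 24, and checking k=24: (30)/(42) = 0.7143 > 0.71.

k = 24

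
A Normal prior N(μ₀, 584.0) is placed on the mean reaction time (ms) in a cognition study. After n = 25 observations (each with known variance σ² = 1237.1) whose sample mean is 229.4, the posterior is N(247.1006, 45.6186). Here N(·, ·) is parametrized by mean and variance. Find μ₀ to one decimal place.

μ₀ = 456.0

The posterior mean is a precision-weighted average: μ_n = (τ₀μ₀ + τ_data·x̄)/(τ₀+τ_data), with τ₀=1/σ₀² and τ_data=n/σ².
Here τ₀ = 1/584.0 = 0.001712 and τ_data = 25/1237.1 = 0.020209, so τ_n = 0.021921.
Rearranging for μ₀: μ₀ = (μ_n·τ_n − τ_data·x̄)/τ₀ = (247.1006·0.021921 − 0.020209·229.4) / 0.001712 = 0.780748/0.001712 ≈ 456.0.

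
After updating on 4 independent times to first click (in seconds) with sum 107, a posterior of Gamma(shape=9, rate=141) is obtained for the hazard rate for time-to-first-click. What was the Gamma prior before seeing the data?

Gamma(shape=5, rate=34)

For an exponential likelihood with a Gamma(α, β) prior on the rate, n observations with total T give posterior Gamma(α+n, β+T).
So α = 9 − 4 = 5 and β = 141 − 107 = 34.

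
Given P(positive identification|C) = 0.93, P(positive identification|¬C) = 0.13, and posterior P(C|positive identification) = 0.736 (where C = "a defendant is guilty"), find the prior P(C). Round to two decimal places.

P(C) = 0.28

Bayes' rule in odds form gives O(C|E) = O(C)·[P(E|C)/P(E|¬C)], hence O(C) = O(C|E)/LR.
Posterior odds = 0.736/(1−0.736) = 2.7879. LR = 0.93/0.13 = 7.1538.
Prior odds = 2.7879/7.1538 = 0.3897, so P(C) = 0.3897/(1+0.3897) ≈ 0.28.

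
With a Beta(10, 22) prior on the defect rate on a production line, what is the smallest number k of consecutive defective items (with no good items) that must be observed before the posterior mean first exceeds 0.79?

k = 73

After k defective items and 0 good items the posterior is Beta(10+k, 22), with mean (10+k)/(10+22+k).
Set (10+k)/(32+k) > 0.79 and solve: k > (0.79·32 − 10)/(1 − 0.79) = 72.762.
The smallest integer exceeding 72.762 is 73.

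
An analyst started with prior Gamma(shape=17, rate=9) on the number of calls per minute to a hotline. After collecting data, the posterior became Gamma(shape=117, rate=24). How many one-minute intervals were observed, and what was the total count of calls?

n = 15 one-minute intervals with total 100 calls

Gamma–Poisson conjugacy: posterior shape = α + Σxᵢ, posterior rate = β + n.
Matching: Σxᵢ = 117 − 17 = 100 and n = 24 − 9 = 15.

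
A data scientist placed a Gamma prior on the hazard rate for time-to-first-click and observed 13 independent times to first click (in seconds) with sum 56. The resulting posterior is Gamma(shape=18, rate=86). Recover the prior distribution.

Gamma(shape=5, rate=30)

For an exponential likelihood with a Gamma(α, β) prior on the rate, n observations with total T give posterior Gamma(α+n, β+T).
So α = 18 − 13 = 5 and β = 86 − 56 = 30.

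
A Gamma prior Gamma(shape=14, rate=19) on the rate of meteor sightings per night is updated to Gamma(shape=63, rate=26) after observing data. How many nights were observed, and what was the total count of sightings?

n = 7 nights with total 49 sightings

A Gamma(α, β) prior (rate parametrization) on a Poisson rate with n observations summing to S gives posterior Gamma(α+S, β+n).
Matching: Σxᵢ = 63 − 14 = 49 and n = 26 − 19 = 7.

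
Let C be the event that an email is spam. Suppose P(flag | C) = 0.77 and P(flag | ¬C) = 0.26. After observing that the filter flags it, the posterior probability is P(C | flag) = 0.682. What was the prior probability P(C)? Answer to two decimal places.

P(C) = 0.42

Bayes' rule in odds form gives O(C|E) = O(C)·[P(E|C)/P(E|¬C)], hence O(C) = O(C|E)/LR.
Posterior odds = 0.682/(1−0.682) = 2.1447. LR = 0.77/0.26 = 2.9615.
Prior odds = 2.1447/2.9615 = 0.7242, so P(C) = 0.7242/(1+0.7242) ≈ 0.42.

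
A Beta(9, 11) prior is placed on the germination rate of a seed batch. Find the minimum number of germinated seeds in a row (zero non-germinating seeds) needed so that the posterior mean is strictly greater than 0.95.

k = 201

After k germinated seeds and 0 non-germinating seeds the posterior is Beta(9+k, 11), with mean (9+k)/(9+11+k).
Set (9+k)/(20+k) > 0.95 and solve: k > (0.95·20 − 9)/(1 − 0.95) = 200.000.
The smallest integer exceeding 200.000 is 201, and checking k=201: (210)/(221) = 0.9502 > 0.95.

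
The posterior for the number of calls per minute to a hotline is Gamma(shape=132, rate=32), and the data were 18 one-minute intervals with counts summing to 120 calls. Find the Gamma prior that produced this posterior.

A Gamma(α, β) prior (rate parametrization) on a Poisson rate with n observations summing to S gives posterior Gamma(α+S, β+n).
So α = 132 − 120 = 12 and β = 32 − 18 = 14.

Gamma(shape=12, rate=14)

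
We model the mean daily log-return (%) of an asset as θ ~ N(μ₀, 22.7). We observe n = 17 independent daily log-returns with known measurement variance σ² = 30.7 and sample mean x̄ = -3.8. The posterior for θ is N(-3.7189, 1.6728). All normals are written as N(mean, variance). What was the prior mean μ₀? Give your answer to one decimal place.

μ₀ = -2.7

With known observation variance, the Normal–Normal posterior has precision τ_n = τ₀ + n/σ² and mean μ_n = (τ₀μ₀ + (n/σ²)x̄)/τ_n.
Here τ₀ = 1/22.7 = 0.044053 and τ_data = 17/30.7 = 0.553746, so τ_n = 0.597799.
Rearranging for μ₀: μ₀ = (μ_n·τ_n − τ_data·x̄)/τ₀ = (-3.7189·0.597799 − 0.553746·-3.8) / 0.044053 = -0.118920/0.044053 ≈ -2.7.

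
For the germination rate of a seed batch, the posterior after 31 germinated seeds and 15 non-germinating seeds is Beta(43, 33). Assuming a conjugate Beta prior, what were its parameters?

Under Beta–binomial conjugacy the posterior parameters are (α+s, β+f).
So α = 43 − 31 = 12 and β = 33 − 15 = 18.

Beta(12, 18)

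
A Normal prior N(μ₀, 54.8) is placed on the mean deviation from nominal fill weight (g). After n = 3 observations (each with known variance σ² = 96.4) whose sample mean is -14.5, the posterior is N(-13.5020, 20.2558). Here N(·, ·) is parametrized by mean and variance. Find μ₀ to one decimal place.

μ₀ = -11.8

The posterior mean is a precision-weighted average: μ_n = (τ₀μ₀ + τ_data·x̄)/(τ₀+τ_data), with τ₀=1/σ₀² and τ_data=n/σ².
Here τ₀ = 1/54.8 = 0.018248 and τ_data = 3/96.4 = 0.031120, so τ_n = 0.049368.
Rearranging for μ₀: μ₀ = (μ_n·τ_n − τ_data·x̄)/τ₀ = (-13.5020·0.049368 − 0.031120·-14.5) / 0.018248 = -0.215327/0.018248 ≈ -11.8.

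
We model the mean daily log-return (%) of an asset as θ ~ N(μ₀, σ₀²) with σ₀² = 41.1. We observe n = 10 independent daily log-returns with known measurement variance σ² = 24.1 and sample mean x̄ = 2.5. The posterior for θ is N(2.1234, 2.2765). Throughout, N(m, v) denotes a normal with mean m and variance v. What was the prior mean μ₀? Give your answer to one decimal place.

With known observation variance, the Normal–Normal posterior has precision τ_n = τ₀ + n/σ² and mean μ_n = (τ₀μ₀ + (n/σ²)x̄)/τ_n.
Here τ₀ = 1/41.1 = 0.024331 and τ_data = 10/24.1 = 0.414938, so τ_n = 0.439269.
Rearranging for μ₀: μ₀ = (μ_n·τ_n − τ_data·x̄)/τ₀ = (2.1234·0.439269 − 0.414938·2.5) / 0.024331 = -0.104601/0.024331 ≈ -4.3.

μ₀ = -4.3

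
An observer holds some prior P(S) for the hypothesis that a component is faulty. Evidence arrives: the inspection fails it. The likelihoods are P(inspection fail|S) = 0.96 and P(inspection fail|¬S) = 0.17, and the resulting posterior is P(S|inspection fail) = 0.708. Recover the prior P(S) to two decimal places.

P(S) = 0.30

In odds form, posterior odds = prior odds × likelihood ratio, so prior odds = posterior odds ÷ LR.
Posterior odds = 0.708/(1−0.708) = 2.4247. LR = 0.96/0.17 = 5.6471.
Prior odds = 2.4247/5.6471 = 0.4294, so P(S) = 0.4294/(1+0.4294) ≈ 0.30.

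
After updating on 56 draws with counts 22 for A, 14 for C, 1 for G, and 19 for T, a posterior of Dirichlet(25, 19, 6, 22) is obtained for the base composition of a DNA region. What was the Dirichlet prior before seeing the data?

For a Dirichlet(α) prior with multinomial counts c, the posterior is Dirichlet(α + c) componentwise.
Subtract each count from the matching posterior parameter: 25−22=3, 19−14=5, 6−1=5, 22−19=3.

Dirichlet(3, 5, 5, 3)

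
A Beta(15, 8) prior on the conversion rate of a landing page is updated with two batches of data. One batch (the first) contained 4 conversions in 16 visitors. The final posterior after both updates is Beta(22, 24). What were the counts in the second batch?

3 conversions and 4 bounces

Because Beta–binomial updating is additive in the counts, the combined data contributed (α_post−α_prior, β_post−β_prior) successes and failures.
Total across both batches: 22−15=7 conversions, 24−8=16 bounces.
Subtract the first batch: 7−4=3 conversions and 16−12=4 bounces.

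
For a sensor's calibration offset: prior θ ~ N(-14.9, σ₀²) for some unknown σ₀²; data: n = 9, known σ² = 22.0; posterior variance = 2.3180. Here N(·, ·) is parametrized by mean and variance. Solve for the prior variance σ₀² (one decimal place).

Posterior precision equals prior precision plus data precision: 1/σ_n² = 1/σ₀² + n/σ².
So 1/σ₀² = 1/2.3180 − 9/22.0 = 0.431406 − 0.409091 = 0.022315.
Hence σ₀² = 1/0.022315 ≈ 44.8.

σ₀² = 44.8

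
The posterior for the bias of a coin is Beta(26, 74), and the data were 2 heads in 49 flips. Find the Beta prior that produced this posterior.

Beta(24, 27)

Beta is conjugate to the binomial likelihood: posterior = Beta(α+s, β+f).
Subtract the data counts: 26−2=24, 74−47=27.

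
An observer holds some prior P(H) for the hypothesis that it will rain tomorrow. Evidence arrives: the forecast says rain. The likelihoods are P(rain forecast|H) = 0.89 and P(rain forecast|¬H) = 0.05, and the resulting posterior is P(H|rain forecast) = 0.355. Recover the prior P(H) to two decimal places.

P(H) = 0.03

Bayes' rule in odds form gives O(H|E) = O(H)·[P(E|H)/P(E|¬H)], hence O(H) = O(H|E)/LR.
Posterior odds = 0.355/(1−0.355) = 0.5504. LR = 0.89/0.05 = 17.8000.
Prior odds = 0.5504/17.8000 = 0.0309, so P(H) = 0.0309/(1+0.0309) ≈ 0.03.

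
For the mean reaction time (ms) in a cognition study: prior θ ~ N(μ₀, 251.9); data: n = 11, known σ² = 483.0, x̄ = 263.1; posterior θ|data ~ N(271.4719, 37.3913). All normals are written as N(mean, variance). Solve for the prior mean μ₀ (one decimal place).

μ₀ = 319.5

With known observation variance, the Normal–Normal posterior has precision τ_n = τ₀ + n/σ² and mean μ_n = (τ₀μ₀ + (n/σ²)x̄)/τ_n.
Here τ₀ = 1/251.9 = 0.003970 and τ_data = 11/483.0 = 0.022774, so τ_n = 0.026744.
Rearranging for μ₀: μ₀ = (μ_n·τ_n − τ_data·x̄)/τ₀ = (271.4719·0.026744 − 0.022774·263.1) / 0.003970 = 1.268405/0.003970 ≈ 319.5.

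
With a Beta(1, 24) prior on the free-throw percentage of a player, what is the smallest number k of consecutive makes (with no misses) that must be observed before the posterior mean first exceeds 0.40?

After k makes and 0 misses the posterior is Beta(1+k, 24), with mean (1+k)/(1+24+k).
Set (1+k)/(25+k) > 0.40 and solve: k > (0.40·25 − 1)/(1 − 0.40) = 15.000.
The smallest integer exceeding 15.000 is 16.

k = 16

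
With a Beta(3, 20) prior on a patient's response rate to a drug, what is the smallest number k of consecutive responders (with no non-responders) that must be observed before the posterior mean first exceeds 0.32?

k = 7

After k responders and 0 non-responders the posterior is Beta(3+k, 20), with mean (3+k)/(3+20+k).
Set (3+k)/(23+k) > 0.32 and solve: k > (0.32·23 − 3)/(1 − 0.32) = 6.412.
The smallest integer exceeding 6.412 is 7, and checking k=7: (10)/(30) = 0.3333 > 0.32.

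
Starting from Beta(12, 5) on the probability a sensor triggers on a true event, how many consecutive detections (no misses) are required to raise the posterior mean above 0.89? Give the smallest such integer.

k = 29

After k detections and 0 misses the posterior is Beta(12+k, 5), with mean (12+k)/(12+5+k).
Set (12+k)/(17+k) > 0.89 and solve: k > (0.89·17 − 12)/(1 − 0.89) = 28.455.
The smallest integer exceeding 28.455 is 29.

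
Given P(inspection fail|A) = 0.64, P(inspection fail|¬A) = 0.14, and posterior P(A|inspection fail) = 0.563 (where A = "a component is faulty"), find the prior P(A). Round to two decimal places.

Bayes' rule in odds form gives O(A|E) = O(A)·[P(E|A)/P(E|¬A)], hence O(A) = O(A|E)/LR.
Posterior odds = 0.563/(1−0.563) = 1.2883. LR = 0.64/0.14 = 4.5714.
Prior odds = 1.2883/4.5714 = 0.2818, so P(A) = 0.2818/(1+0.2818) ≈ 0.22.

P(A) = 0.22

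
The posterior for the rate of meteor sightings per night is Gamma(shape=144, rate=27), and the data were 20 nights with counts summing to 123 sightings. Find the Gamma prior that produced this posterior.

Gamma–Poisson conjugacy: posterior shape = α + Σxᵢ, posterior rate = β + n.
So α = 144 − 123 = 21 and β = 27 − 20 = 7.

Gamma(shape=21, rate=7)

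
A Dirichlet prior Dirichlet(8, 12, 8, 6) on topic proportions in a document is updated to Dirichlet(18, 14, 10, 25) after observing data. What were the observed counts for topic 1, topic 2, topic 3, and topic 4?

counts (10, 2, 2, 19)

For a Dirichlet(α) prior with multinomial counts c, the posterior is Dirichlet(α + c) componentwise.
Counts are posterior − prior componentwise: 18−8=10, 14−12=2, 10−8=2, 25−6=19.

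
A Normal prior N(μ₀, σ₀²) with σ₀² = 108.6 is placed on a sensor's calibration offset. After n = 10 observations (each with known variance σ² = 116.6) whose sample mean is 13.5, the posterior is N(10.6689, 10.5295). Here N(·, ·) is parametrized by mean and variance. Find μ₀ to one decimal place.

μ₀ = -15.7

With known observation variance, the Normal–Normal posterior has precision τ_n = τ₀ + n/σ² and mean μ_n = (τ₀μ₀ + (n/σ²)x̄)/τ_n.
Here τ₀ = 1/108.6 = 0.009208 and τ_data = 10/116.6 = 0.085763, so τ_n = 0.094971.
Rearranging for μ₀: μ₀ = (μ_n·τ_n − τ_data·x̄)/τ₀ = (10.6689·0.094971 − 0.085763·13.5) / 0.009208 = -0.144564/0.009208 ≈ -15.7.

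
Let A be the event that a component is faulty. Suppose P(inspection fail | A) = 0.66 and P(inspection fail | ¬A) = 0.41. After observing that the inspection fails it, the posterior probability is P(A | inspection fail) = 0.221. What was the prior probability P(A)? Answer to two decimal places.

In odds form, posterior odds = prior odds × likelihood ratio, so prior odds = posterior odds ÷ LR.
Posterior odds = 0.221/(1−0.221) = 0.2837. LR = 0.66/0.41 = 1.6098.
Prior odds = 0.2837/1.6098 = 0.1762, so P(A) = 0.1762/(1+0.1762) ≈ 0.15.

P(A) = 0.15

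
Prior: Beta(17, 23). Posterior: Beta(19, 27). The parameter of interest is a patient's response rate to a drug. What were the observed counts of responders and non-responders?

2 responders and 4 non-responders

Under Beta–binomial conjugacy the posterior parameters are (a+s, b+f).
Match parameters: s=19−17=2, f=27−23=4.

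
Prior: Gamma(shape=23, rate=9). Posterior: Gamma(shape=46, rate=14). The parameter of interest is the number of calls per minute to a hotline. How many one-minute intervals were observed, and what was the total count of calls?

n = 5 one-minute intervals with total 23 calls

A Gamma(α, β) prior (rate parametrization) on a Poisson rate with n observations summing to S gives posterior Gamma(α+S, β+n).
Matching: Σxᵢ = 46 − 23 = 23 and n = 14 − 9 = 5.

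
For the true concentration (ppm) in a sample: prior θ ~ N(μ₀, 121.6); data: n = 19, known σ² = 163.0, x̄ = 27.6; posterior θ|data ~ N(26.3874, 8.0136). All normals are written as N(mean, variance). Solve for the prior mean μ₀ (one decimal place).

μ₀ = 9.2

With known observation variance, the Normal–Normal posterior has precision τ_n = τ₀ + n/σ² and mean μ_n = (τ₀μ₀ + (n/σ²)x̄)/τ_n.
Here τ₀ = 1/121.6 = 0.008224 and τ_data = 19/163.0 = 0.116564, so τ_n = 0.124788.
Rearranging for μ₀: μ₀ = (μ_n·τ_n − τ_data·x̄)/τ₀ = (26.3874·0.124788 − 0.116564·27.6) / 0.008224 = 0.075664/0.008224 ≈ 9.2.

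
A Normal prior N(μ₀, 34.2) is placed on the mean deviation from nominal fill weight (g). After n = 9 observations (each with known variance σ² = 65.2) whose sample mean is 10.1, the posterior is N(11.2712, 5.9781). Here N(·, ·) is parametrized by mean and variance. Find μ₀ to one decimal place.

μ₀ = 16.8

The posterior mean is a precision-weighted average: μ_n = (τ₀μ₀ + τ_data·x̄)/(τ₀+τ_data), with τ₀=1/σ₀² and τ_data=n/σ².
Here τ₀ = 1/34.2 = 0.029240 and τ_data = 9/65.2 = 0.138037, so τ_n = 0.167277.
Rearranging for μ₀: μ₀ = (μ_n·τ_n − τ_data·x̄)/τ₀ = (11.2712·0.167277 − 0.138037·10.1) / 0.029240 = 0.491239/0.029240 ≈ 16.8.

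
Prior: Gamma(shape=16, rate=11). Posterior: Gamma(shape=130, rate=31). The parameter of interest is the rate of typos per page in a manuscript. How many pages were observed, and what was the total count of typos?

n = 20 pages with total 114 typos

A Gamma(α, β) prior (rate parametrization) on a Poisson rate with n observations summing to S gives posterior Gamma(α+S, β+n).
Matching: Σxᵢ = 130 − 16 = 114 and n = 31 − 11 = 20.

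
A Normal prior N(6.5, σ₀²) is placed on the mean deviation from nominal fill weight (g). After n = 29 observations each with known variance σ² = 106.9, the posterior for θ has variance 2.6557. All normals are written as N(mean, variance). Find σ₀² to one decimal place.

Posterior precision equals prior precision plus data precision: 1/σ_n² = 1/σ₀² + n/σ².
So 1/σ₀² = 1/2.6557 − 29/106.9 = 0.376549 − 0.271282 = 0.105267.
Hence σ₀² = 1/0.105267 ≈ 9.5.

σ₀² = 9.5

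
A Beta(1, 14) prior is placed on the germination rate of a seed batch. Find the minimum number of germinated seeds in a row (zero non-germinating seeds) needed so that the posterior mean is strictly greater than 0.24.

k = 4

After k germinated seeds and 0 non-germinating seeds the posterior is Beta(1+k, 14), with mean (1+k)/(1+14+k).
Set (1+k)/(15+k) > 0.24 and solve: k > (0.24·15 − 1)/(1 − 0.24) = 3.421.
The smallest integer exceeding 3.421 is 4.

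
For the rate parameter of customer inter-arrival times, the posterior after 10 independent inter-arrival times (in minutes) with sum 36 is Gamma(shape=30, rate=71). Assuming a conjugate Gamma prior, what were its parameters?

For an exponential likelihood with a Gamma(α, β) prior on the rate, n observations with total T give posterior Gamma(α+n, β+T).
So α = 30 − 10 = 20 and β = 71 − 36 = 35.

Gamma(shape=20, rate=35)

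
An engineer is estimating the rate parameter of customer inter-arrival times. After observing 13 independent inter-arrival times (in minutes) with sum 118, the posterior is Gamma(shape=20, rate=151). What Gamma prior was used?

For an exponential likelihood with a Gamma(α, β) prior on the rate, n observations with total T give posterior Gamma(α+n, β+T).
So α = 20 − 13 = 7 and β = 151 − 118 = 33.

Gamma(shape=7, rate=33)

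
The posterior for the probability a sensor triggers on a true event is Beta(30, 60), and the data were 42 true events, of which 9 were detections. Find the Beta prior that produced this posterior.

Beta(21, 27)

Under Beta–binomial conjugacy the posterior parameters are (α+s, β+f).
So α = 30 − 9 = 21 and β = 60 − 33 = 27.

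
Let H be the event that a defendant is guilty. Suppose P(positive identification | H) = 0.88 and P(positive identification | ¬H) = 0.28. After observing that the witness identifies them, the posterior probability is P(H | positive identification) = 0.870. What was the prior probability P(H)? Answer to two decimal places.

In odds form, posterior odds = prior odds × likelihood ratio, so prior odds = posterior odds ÷ LR.
Posterior odds = 0.870/(1−0.870) = 6.6923. LR = 0.88/0.28 = 3.1429.
Prior odds = 6.6923/3.1429 = 2.1293, so P(H) = 2.1293/(1+2.1293) ≈ 0.68.

P(H) = 0.68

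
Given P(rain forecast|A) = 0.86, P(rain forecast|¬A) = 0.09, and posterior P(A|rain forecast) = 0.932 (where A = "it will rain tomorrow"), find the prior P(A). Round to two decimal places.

In odds form, posterior odds = prior odds × likelihood ratio, so prior odds = posterior odds ÷ LR.
Posterior odds = 0.932/(1−0.932) = 13.7059. LR = 0.86/0.09 = 9.5556.
Prior odds = 13.7059/9.5556 = 1.4343, so P(A) = 1.4343/(1+1.4343) ≈ 0.59.

P(A) = 0.59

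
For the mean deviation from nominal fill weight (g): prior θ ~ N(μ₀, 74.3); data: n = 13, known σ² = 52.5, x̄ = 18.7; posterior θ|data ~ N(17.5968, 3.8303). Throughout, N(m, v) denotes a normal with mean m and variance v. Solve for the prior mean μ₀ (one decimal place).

The posterior mean is a precision-weighted average: μ_n = (τ₀μ₀ + τ_data·x̄)/(τ₀+τ_data), with τ₀=1/σ₀² and τ_data=n/σ².
Here τ₀ = 1/74.3 = 0.013459 and τ_data = 13/52.5 = 0.247619, so τ_n = 0.261078.
Rearranging for μ₀: μ₀ = (μ_n·τ_n − τ_data·x̄)/τ₀ = (17.5968·0.261078 − 0.247619·18.7) / 0.013459 = -0.036338/0.013459 ≈ -2.7.

μ₀ = -2.7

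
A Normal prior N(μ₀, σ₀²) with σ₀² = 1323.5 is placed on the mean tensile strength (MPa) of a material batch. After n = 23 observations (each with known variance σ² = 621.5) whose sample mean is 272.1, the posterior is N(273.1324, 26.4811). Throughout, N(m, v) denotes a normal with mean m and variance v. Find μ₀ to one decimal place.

The posterior mean is a precision-weighted average: μ_n = (τ₀μ₀ + τ_data·x̄)/(τ₀+τ_data), with τ₀=1/σ₀² and τ_data=n/σ².
Here τ₀ = 1/1323.5 = 0.000756 and τ_data = 23/621.5 = 0.037007, so τ_n = 0.037763.
Rearranging for μ₀: μ₀ = (μ_n·τ_n − τ_data·x̄)/τ₀ = (273.1324·0.037763 − 0.037007·272.1) / 0.000756 = 0.244694/0.000756 ≈ 323.7.

μ₀ = 323.7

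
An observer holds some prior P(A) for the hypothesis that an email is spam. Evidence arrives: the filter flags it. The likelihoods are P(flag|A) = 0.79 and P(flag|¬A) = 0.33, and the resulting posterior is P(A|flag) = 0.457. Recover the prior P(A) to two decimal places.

P(A) = 0.26

Bayes' rule in odds form gives O(A|E) = O(A)·[P(E|A)/P(E|¬A)], hence O(A) = O(A|E)/LR.
Posterior odds = 0.457/(1−0.457) = 0.8416. LR = 0.79/0.33 = 2.3939.
Prior odds = 0.8416/2.3939 = 0.3516, so P(A) = 0.3516/(1+0.3516) ≈ 0.26.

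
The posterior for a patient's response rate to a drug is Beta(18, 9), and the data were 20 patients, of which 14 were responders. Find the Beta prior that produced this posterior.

Beta(4, 3)

Beta is conjugate to the binomial likelihood: posterior = Beta(a+s, b+f).
Subtract the data counts: 18−14=4, 9−6=3.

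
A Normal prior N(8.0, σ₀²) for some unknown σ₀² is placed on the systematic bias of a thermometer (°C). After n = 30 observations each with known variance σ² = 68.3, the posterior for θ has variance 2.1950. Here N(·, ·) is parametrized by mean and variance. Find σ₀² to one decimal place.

For the Normal–Normal model with known σ², precisions add: τ_n = τ₀ + n/σ².
So 1/σ₀² = 1/2.1950 − 30/68.3 = 0.455581 − 0.439239 = 0.016342.
Hence σ₀² = 1/0.016342 ≈ 61.2.

σ₀² = 61.2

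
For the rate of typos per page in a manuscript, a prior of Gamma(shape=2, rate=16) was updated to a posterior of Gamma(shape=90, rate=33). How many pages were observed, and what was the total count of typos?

n = 17 pages with total 88 typos

A Gamma(α, β) prior (rate parametrization) on a Poisson rate with n observations summing to S gives posterior Gamma(α+S, β+n).
Matching: Σxᵢ = 90 − 2 = 88 and n = 33 − 16 = 17.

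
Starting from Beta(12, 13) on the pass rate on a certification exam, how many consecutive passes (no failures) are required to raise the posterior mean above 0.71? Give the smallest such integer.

k = 20

After k passes and 0 failures the posterior is Beta(12+k, 13), with mean (12+k)/(12+13+k).
Set (12+k)/(25+k) > 0.71 and solve: k > (0.71·25 − 12)/(1 − 0.71) = 19.828.
The smallest integer exceeding 19.828 is 20, and checking k=20: (32)/(45) = 0.7111 > 0.71.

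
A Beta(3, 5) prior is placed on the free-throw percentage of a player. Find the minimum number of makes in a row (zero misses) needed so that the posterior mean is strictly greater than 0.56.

After k makes and 0 misses the posterior is Beta(3+k, 5), with mean (3+k)/(3+5+k).
Set (3+k)/(8+k) > 0.56 and solve: k > (0.56·8 − 3)/(1 − 0.56) = 3.364.
The smallest integer exceeding 3.364 is 4.

k = 4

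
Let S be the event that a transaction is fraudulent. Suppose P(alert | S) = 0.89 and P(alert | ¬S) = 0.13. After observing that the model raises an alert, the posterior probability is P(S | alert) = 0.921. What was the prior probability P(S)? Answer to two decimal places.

P(S) = 0.63

Bayes' rule in odds form gives O(S|E) = O(S)·[P(E|S)/P(E|¬S)], hence O(S) = O(S|E)/LR.
Posterior odds = 0.921/(1−0.921) = 11.6582. LR = 0.89/0.13 = 6.8462.
Prior odds = 11.6582/6.8462 = 1.7029, so P(S) = 1.7029/(1+1.7029) ≈ 0.63.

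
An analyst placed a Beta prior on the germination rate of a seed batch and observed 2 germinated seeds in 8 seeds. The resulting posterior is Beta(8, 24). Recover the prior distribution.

Beta(6, 18)

Under Beta–binomial conjugacy the posterior parameters are (a+s, b+f).
Subtract the data counts: 8−2=6, 24−6=18.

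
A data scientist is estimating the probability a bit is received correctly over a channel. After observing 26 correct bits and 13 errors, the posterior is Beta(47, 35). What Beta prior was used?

Beta(21, 22)

Beta is conjugate to the binomial likelihood: posterior = Beta(α+s, β+f).
So α = 47 − 26 = 21 and β = 35 − 13 = 22.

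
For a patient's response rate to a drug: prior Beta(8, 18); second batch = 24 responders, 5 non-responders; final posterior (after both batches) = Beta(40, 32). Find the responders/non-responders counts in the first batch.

8 responders and 9 non-responders

Because Beta–binomial updating is additive in the counts, the combined data contributed (α_post−α_prior, β_post−β_prior) successes and failures.
Total across both batches: 40−8=32 responders, 32−18=14 non-responders.
Subtract the second batch: 32−24=8 responders and 14−5=9 non-responders.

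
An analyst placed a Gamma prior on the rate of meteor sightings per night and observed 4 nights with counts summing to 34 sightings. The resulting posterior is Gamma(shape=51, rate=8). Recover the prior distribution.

Gamma(shape=17, rate=4)

A Gamma(α, β) prior (rate parametrization) on a Poisson rate with n observations summing to S gives posterior Gamma(α+S, β+n).
So α = 51 − 34 = 17 and β = 8 − 4 = 4.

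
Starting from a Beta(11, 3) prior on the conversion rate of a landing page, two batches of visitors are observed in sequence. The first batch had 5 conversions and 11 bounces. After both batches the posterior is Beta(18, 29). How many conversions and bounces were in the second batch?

2 conversions and 15 bounces

Sequential conjugate updates are equivalent to a single update on the pooled data, so total successes = posterior α − prior α and total failures = posterior β − prior β.
Total across both batches: 18−11=7 conversions, 29−3=26 bounces.
Subtract the first batch: 7−5=2 conversions and 26−11=15 bounces.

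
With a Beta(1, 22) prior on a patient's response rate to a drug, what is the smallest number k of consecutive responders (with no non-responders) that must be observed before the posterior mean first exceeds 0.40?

k = 14

After k responders and 0 non-responders the posterior is Beta(1+k, 22), with mean (1+k)/(1+22+k).
Set (1+k)/(23+k) > 0.40 and solve: k > (0.40·23 − 1)/(1 − 0.40) = 13.667.
The smallest integer exceeding 13.667 is 14.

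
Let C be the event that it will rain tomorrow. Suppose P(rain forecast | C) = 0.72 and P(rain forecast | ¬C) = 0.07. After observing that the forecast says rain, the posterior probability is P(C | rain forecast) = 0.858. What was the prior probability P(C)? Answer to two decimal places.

In odds form, posterior odds = prior odds × likelihood ratio, so prior odds = posterior odds ÷ LR.
Posterior odds = 0.858/(1−0.858) = 6.0423. LR = 0.72/0.07 = 10.2857.
Prior odds = 6.0423/10.2857 = 0.5874, so P(C) = 0.5874/(1+0.5874) ≈ 0.37.

P(C) = 0.37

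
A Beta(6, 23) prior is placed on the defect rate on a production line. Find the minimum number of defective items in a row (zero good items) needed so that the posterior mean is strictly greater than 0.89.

k = 181

After k defective items and 0 good items the posterior is Beta(6+k, 23), with mean (6+k)/(6+23+k).
Set (6+k)/(29+k) > 0.89 and solve: k > (0.89·29 − 6)/(1 − 0.89) = 180.091.
The smallest integer exceeding 180.091 is 181.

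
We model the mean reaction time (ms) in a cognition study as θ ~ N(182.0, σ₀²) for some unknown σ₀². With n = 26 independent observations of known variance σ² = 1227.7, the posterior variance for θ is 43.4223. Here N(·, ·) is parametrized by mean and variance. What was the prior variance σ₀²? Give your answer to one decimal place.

For the Normal–Normal model with known σ², precisions add: τ_n = τ₀ + n/σ².
So 1/σ₀² = 1/43.4223 − 26/1227.7 = 0.023030 − 0.021178 = 0.001852.
Hence σ₀² = 1/0.001852 ≈ 540.0.

σ₀² = 540.0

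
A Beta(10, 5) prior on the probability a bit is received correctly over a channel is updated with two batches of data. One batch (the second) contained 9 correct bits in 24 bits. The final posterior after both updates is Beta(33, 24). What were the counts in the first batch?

14 correct bits and 4 errors

Sequential conjugate updates are equivalent to a single update on the pooled data, so total successes = posterior α − prior α and total failures = posterior β − prior β.
Total across both batches: 33−10=23 correct bits, 24−5=19 errors.
Subtract the second batch: 23−9=14 correct bits and 19−15=4 errors.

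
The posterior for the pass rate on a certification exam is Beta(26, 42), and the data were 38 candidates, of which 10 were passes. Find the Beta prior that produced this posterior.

Beta is conjugate to the binomial likelihood: posterior = Beta(a+s, b+f).
Subtract the data counts: 26−10=16, 42−28=14.

Beta(16, 14)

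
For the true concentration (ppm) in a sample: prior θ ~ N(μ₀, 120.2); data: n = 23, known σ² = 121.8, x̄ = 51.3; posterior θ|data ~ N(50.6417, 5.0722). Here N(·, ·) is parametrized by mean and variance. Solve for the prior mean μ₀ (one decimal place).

μ₀ = 35.7

With known observation variance, the Normal–Normal posterior has precision τ_n = τ₀ + n/σ² and mean μ_n = (τ₀μ₀ + (n/σ²)x̄)/τ_n.
Here τ₀ = 1/120.2 = 0.008319 and τ_data = 23/121.8 = 0.188834, so τ_n = 0.197153.
Rearranging for μ₀: μ₀ = (μ_n·τ_n − τ_data·x̄)/τ₀ = (50.6417·0.197153 − 0.188834·51.3) / 0.008319 = 0.296979/0.008319 ≈ 35.7.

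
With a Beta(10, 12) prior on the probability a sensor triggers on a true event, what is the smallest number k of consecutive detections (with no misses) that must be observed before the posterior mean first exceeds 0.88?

k = 79

After k detections and 0 misses the posterior is Beta(10+k, 12), with mean (10+k)/(10+12+k).
Set (10+k)/(22+k) > 0.88 and solve: k > (0.88·22 − 10)/(1 − 0.88) = 78.000.
The smallest integer exceeding 78.000 is 79.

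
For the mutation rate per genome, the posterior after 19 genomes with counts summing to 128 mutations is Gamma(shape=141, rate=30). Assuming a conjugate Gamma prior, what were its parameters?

Gamma–Poisson conjugacy: posterior shape = α + Σxᵢ, posterior rate = β + n.
So α = 141 − 128 = 13 and β = 30 − 19 = 11.

Gamma(shape=13, rate=11)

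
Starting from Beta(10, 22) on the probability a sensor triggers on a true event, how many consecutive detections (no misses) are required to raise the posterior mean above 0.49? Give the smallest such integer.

After k detections and 0 misses the posterior is Beta(10+k, 22), with mean (10+k)/(10+22+k).
Set (10+k)/(32+k) > 0.49 and solve: k > (0.49·32 − 10)/(1 − 0.49) = 11.137.
The smallest integer exceeding 11.137 is 12, and checking k=12: (22)/(44) = 0.5000 > 0.49.

k = 12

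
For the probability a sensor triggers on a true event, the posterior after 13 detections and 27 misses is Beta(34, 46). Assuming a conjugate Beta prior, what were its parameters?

Beta(21, 19)

Under Beta–binomial conjugacy the posterior parameters are (a+s, b+f).
Subtract the data counts: 34−13=21, 46−27=19.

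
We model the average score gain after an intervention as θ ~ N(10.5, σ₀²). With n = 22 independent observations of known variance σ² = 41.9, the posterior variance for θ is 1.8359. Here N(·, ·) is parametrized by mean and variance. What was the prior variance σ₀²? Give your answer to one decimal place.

σ₀² = 50.9

For the Normal–Normal model with known σ², precisions add: τ_n = τ₀ + n/σ².
So 1/σ₀² = 1/1.8359 − 22/41.9 = 0.544692 − 0.525060 = 0.019632.
Hence σ₀² = 1/0.019632 ≈ 50.9.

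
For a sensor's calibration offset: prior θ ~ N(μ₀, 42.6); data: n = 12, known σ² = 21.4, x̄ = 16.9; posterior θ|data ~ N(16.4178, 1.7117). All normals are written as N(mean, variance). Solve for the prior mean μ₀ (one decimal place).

μ₀ = 4.9

The posterior mean is a precision-weighted average: μ_n = (τ₀μ₀ + τ_data·x̄)/(τ₀+τ_data), with τ₀=1/σ₀² and τ_data=n/σ².
Here τ₀ = 1/42.6 = 0.023474 and τ_data = 12/21.4 = 0.560748, so τ_n = 0.584222.
Rearranging for μ₀: μ₀ = (μ_n·τ_n − τ_data·x̄)/τ₀ = (16.4178·0.584222 − 0.560748·16.9) / 0.023474 = 0.114999/0.023474 ≈ 4.9.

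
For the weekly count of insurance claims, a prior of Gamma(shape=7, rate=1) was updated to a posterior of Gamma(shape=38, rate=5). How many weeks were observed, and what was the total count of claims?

Gamma–Poisson conjugacy: posterior shape = α + Σxᵢ, posterior rate = β + n.
Matching: Σxᵢ = 38 − 7 = 31 and n = 5 − 1 = 4.

n = 4 weeks with total 31 claims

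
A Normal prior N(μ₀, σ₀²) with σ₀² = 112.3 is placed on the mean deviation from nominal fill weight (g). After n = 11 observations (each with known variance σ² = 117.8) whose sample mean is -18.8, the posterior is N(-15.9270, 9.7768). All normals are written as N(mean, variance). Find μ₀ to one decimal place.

The posterior mean is a precision-weighted average: μ_n = (τ₀μ₀ + τ_data·x̄)/(τ₀+τ_data), with τ₀=1/σ₀² and τ_data=n/σ².
Here τ₀ = 1/112.3 = 0.008905 and τ_data = 11/117.8 = 0.093379, so τ_n = 0.102284.
Rearranging for μ₀: μ₀ = (μ_n·τ_n − τ_data·x̄)/τ₀ = (-15.9270·0.102284 − 0.093379·-18.8) / 0.008905 = 0.126448/0.008905 ≈ 14.2.

μ₀ = 14.2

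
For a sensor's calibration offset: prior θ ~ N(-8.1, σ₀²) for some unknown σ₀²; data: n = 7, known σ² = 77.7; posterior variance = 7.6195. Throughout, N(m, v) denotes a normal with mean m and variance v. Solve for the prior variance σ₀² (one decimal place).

For the Normal–Normal model with known σ², precisions add: τ_n = τ₀ + n/σ².
So 1/σ₀² = 1/7.6195 − 7/77.7 = 0.131242 − 0.090090 = 0.041152.
Hence σ₀² = 1/0.041152 ≈ 24.3.

σ₀² = 24.3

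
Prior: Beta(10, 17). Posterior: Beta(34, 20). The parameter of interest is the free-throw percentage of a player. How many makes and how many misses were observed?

Under Beta–binomial conjugacy the posterior parameters are (α+s, β+f).
Match parameters: s=34−10=24, f=20−17=3.

24 makes and 3 misses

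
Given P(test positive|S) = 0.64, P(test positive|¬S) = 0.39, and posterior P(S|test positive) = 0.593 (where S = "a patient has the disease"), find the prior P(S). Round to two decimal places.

In odds form, posterior odds = prior odds × likelihood ratio, so prior odds = posterior odds ÷ LR.
Posterior odds = 0.593/(1−0.593) = 1.4570. LR = 0.64/0.39 = 1.6410.
Prior odds = 1.4570/1.6410 = 0.8879, so P(S) = 0.8879/(1+0.8879) ≈ 0.47.

P(S) = 0.47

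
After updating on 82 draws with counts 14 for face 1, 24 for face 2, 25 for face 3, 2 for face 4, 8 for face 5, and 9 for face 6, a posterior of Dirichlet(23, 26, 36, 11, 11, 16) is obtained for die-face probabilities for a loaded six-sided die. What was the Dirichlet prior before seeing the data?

For a Dirichlet(α) prior with multinomial counts c, the posterior is Dirichlet(α + c) componentwise.
Subtract each count from the matching posterior parameter: 23−14=9, 26−24=2, 36−25=11, 11−2=9, 11−8=3, 16−9=7.

Dirichlet(9, 2, 11, 9, 3, 7)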